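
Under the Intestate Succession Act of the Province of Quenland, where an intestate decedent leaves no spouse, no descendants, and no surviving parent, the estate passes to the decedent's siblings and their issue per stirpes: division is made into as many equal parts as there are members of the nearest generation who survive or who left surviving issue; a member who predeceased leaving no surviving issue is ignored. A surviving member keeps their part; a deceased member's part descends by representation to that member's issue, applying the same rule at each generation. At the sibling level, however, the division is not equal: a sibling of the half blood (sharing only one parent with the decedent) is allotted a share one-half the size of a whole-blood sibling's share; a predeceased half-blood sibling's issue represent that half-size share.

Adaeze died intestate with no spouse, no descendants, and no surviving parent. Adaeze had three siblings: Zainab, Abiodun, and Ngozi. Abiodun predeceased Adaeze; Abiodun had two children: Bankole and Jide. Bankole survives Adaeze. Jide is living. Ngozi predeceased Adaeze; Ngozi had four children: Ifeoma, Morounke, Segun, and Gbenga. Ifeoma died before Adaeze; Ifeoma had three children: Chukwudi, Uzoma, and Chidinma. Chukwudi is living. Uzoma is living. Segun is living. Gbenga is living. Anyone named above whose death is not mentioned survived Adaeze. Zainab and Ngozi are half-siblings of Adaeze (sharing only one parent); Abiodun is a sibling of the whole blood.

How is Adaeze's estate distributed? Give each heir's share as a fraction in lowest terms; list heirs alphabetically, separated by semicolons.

No spouse, descendants, or parent survives, so the estate passes to Adaeze's siblings per stirpes.
Half-blood siblings count for one-half the weight of whole-blood siblings at the initial division.
Dividing 1 in proportion to weights (total weight 2): Zainab (weight 1/2) → 1/4; Abiodun (weight 1) → 1/2; Ngozi (weight 1/2) → 1/4.
Zainab is living and takes 1/4.
Abiodun predeceased; the 1/2 allotted to Abiodun's branch passes to Abiodun's issue by representation.
The 1/2 is divided into 2 equal shares of 1/4 among Bankole, Jide.
Bankole is living and takes 1/4.
Jide is living and takes 1/4.
Ngozi predeceased; the 1/4 allotted to Ngozi's branch passes to Ngozi's issue by representation.
The 1/4 is divided into 4 equal shares of 1/16 among Ifeoma, Morounke, Segun, Gbenga.
Ifeoma predeceased; the 1/16 allotted to Ifeoma's branch passes to Ifeoma's issue by representation.
The 1/16 is divided into 3 equal shares of 1/48 among Chukwudi, Uzoma, Chidinma.
Chukwudi is living and takes 1/48.
Uzoma is living and takes 1/48.
Chidinma is living and takes 1/48.
Morounke is living and takes 1/16.
Segun is living and takes 1/16.
Gbenga is living and takes 1/16.

Bankole 1/4; Chidinma 1/48; Chukwudi 1/48; Gbenga 1/16; Jide 1/4; Morounke 1/16; Segun 1/16; Uzoma 1/48; Zainab 1/4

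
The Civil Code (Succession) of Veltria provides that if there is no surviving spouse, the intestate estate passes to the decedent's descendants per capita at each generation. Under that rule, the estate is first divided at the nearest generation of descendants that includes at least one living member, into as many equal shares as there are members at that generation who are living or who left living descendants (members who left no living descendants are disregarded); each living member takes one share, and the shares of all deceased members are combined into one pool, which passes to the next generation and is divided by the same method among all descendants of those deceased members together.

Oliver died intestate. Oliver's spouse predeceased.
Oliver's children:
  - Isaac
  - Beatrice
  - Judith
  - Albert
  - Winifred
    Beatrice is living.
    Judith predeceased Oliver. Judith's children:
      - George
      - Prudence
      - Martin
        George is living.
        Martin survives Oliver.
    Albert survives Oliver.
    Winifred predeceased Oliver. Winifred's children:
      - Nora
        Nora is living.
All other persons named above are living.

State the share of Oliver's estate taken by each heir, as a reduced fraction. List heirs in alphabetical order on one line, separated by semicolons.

Albert 1/5; Beatrice 1/5; George 1/10; Isaac 1/5; Martin 1/10; Nora 1/10; Prudence 1/10

There is no surviving spouse, so the entire estate passes to Oliver's descendants per capita at each generation.
At generation 1 (Isaac, Beatrice, Judith, Albert, Winifred) there are 5 shares of (1)/5 = 1/5 each.
Living: Isaac, Beatrice, and Albert — each takes 1/5.
Deceased: Judith and Winifred. Their combined 2/5 is pooled and carried to generation 2.
At generation 2 (George, Prudence, Martin, Nora) there are 4 shares of (2/5)/4 = 1/10 each.
Living: George, Prudence, Martin, and Nora — each takes 1/10.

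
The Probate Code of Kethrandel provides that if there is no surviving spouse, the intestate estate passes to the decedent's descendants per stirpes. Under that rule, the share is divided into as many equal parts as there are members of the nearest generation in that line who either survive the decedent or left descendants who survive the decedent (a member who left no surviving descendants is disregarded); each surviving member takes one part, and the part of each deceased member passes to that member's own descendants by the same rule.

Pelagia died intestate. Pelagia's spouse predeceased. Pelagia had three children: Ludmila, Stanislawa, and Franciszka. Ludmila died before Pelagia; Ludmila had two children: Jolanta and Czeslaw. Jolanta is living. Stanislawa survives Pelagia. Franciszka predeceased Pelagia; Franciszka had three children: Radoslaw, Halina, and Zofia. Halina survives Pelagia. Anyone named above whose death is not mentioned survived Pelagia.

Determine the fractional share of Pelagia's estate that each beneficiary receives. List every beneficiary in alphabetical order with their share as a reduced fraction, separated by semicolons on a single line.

There is no surviving spouse, so the entire estate passes to Pelagia's descendants per stirpes.
The estate is divided into 3 equal shares of 1/3 among Ludmila, Stanislawa, Franciszka.
Ludmila predeceased; the 1/3 allotted to Ludmila's branch passes to Ludmila's issue by representation.
The 1/3 is divided into 2 equal shares of 1/6 among Jolanta, Czeslaw.
Jolanta is living and takes 1/6.
Czeslaw is living and takes 1/6.
Stanislawa is living and takes 1/3.
Franciszka predeceased; the 1/3 allotted to Franciszka's branch passes to Franciszka's issue by representation.
The 1/3 is divided into 3 equal shares of 1/9 among Radoslaw, Halina, Zofia.
Radoslaw is living and takes 1/9.
Halina is living and takes 1/9.
Zofia is living and takes 1/9.

Czeslaw 1/6; Halina 1/9; Jolanta 1/6; Radoslaw 1/9; Stanislawa 1/3; Zofia 1/9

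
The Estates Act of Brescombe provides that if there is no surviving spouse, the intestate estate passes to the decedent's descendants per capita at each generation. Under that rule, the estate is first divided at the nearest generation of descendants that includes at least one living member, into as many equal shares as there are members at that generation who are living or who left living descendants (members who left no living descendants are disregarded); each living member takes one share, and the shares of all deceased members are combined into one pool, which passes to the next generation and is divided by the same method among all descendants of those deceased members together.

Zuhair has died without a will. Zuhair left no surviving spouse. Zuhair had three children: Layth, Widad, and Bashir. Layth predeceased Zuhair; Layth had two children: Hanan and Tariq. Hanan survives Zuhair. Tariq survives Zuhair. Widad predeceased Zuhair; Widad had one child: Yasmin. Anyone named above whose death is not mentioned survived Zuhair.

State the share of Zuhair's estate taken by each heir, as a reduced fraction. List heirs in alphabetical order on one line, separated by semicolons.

Bashir 1/3; Hanan 2/9; Tariq 2/9; Yasmin 2/9

There is no surviving spouse, so the entire estate passes to Zuhair's descendants per capita at each generation.
At generation 1 (Layth, Widad, Bashir) there are 3 shares of (1)/3 = 1/3 each.
Living: Bashir — each takes 1/3.
Deceased: Layth and Widad. Their combined 2/3 is pooled and carried to generation 2.
At generation 2 (Hanan, Tariq, Yasmin) there are 3 shares of (2/3)/3 = 2/9 each.
Living: Hanan, Tariq, and Yasmin — each takes 2/9.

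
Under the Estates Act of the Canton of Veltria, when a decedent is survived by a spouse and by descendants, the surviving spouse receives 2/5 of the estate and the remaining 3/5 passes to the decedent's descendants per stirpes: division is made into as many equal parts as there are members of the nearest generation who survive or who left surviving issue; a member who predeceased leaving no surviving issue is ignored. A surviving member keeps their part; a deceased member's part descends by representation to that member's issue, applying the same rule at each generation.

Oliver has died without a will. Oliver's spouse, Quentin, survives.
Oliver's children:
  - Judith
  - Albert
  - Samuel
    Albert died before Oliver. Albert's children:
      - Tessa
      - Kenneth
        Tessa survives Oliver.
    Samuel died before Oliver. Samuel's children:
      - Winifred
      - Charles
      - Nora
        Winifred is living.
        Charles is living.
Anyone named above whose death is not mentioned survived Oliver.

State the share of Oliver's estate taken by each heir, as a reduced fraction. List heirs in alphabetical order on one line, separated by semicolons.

Quentin, as surviving spouse, takes 2/5.
The remaining 3/5 passes to Oliver's descendants per stirpes.
The 3/5 is divided into 3 equal shares of 1/5 among Judith, Albert, Samuel.
Judith is living and takes 1/5.
Albert predeceased; the 1/5 allotted to Albert's branch passes to Albert's issue by representation.
The 1/5 is divided into 2 equal shares of 1/10 among Tessa, Kenneth.
Tessa is living and takes 1/10.
Kenneth is living and takes 1/10.
Samuel predeceased; the 1/5 allotted to Samuel's branch passes to Samuel's issue by representation.
The 1/5 is divided into 3 equal shares of 1/15 among Winifred, Charles, Nora.
Winifred is living and takes 1/15.
Charles is living and takes 1/15.
Nora is living and takes 1/15.

Charles 1/15; Judith 1/5; Kenneth 1/10; Nora 1/15; Quentin 2/5; Tessa 1/10; Winifred 1/15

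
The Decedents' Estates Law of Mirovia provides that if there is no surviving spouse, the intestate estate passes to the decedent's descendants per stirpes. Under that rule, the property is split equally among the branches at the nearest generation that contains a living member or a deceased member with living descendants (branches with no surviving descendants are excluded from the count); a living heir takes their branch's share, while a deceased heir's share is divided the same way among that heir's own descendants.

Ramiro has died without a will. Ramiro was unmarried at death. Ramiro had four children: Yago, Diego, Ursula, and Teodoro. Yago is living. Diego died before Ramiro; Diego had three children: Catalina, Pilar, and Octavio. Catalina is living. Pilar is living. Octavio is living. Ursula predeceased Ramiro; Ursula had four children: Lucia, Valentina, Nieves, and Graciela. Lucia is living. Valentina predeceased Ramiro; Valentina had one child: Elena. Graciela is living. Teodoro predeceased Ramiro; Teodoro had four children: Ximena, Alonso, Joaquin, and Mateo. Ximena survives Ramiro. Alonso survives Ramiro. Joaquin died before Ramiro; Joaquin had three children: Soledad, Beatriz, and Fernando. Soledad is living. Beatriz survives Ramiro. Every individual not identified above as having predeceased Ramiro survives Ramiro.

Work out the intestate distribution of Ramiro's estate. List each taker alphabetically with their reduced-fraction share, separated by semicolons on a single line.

There is no surviving spouse, so the entire estate passes to Ramiro's descendants per stirpes.
The estate is divided into 4 equal shares of 1/4 among Yago, Diego, Ursula, Teodoro.
Yago is living and takes 1/4.
Diego predeceased; the 1/4 allotted to Diego's branch passes to Diego's issue by representation.
The 1/4 is divided into 3 equal shares of 1/12 among Catalina, Pilar, Octavio.
Catalina is living and takes 1/12.
Pilar is living and takes 1/12.
Octavio is living and takes 1/12.
Ursula predeceased; the 1/4 allotted to Ursula's branch passes to Ursula's issue by representation.
The 1/4 is divided into 4 equal shares of 1/16 among Lucia, Valentina, Nieves, Graciela.
Lucia is living and takes 1/16.
Valentina predeceased; the 1/16 allotted to Valentina's branch passes to Valentina's issue by representation.
Elena is the sole taker at this level and receives the full 1/16.
Nieves is living and takes 1/16.
Graciela is living and takes 1/16.
Teodoro predeceased; the 1/4 allotted to Teodoro's branch passes to Teodoro's issue by representation.
The 1/4 is divided into 4 equal shares of 1/16 among Ximena, Alonso, Joaquin, Mateo.
Ximena is living and takes 1/16.
Alonso is living and takes 1/16.
Joaquin predeceased; the 1/16 allotted to Joaquin's branch passes to Joaquin's issue by representation.
The 1/16 is divided into 3 equal shares of 1/48 among Soledad, Beatriz, Fernando.
Soledad is living and takes 1/48.
Beatriz is living and takes 1/48.
Fernando is living and takes 1/48.
Mateo is living and takes 1/16.

Alonso 1/16; Beatriz 1/48; Catalina 1/12; Elena 1/16; Fernando 1/48; Graciela 1/16; Lucia 1/16; Mateo 1/16; Nieves 1/16; Octavio 1/12; Pilar 1/12; Soledad 1/48; Ximena 1/16; Yago 1/4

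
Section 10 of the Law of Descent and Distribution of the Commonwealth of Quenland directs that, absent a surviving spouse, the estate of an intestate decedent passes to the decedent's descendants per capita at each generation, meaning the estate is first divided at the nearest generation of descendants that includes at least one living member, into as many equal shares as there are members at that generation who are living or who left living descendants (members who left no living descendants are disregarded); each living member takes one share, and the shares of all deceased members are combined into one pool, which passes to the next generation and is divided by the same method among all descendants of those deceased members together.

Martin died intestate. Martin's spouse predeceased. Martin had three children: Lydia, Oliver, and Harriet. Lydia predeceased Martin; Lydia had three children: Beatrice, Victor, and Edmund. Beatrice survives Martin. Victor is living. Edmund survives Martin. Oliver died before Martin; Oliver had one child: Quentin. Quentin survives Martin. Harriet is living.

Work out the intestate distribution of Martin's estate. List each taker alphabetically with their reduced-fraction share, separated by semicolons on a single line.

There is no surviving spouse, so the entire estate passes to Martin's descendants per capita at each generation.
At generation 1 (Lydia, Oliver, Harriet) there are 3 shares of (1)/3 = 1/3 each.
Living: Harriet — each takes 1/3.
Deceased: Lydia and Oliver. Their combined 2/3 is pooled and carried to generation 2.
At generation 2 (Beatrice, Victor, Edmund, Quentin) there are 4 shares of (2/3)/4 = 1/6 each.
Living: Beatrice, Victor, Edmund, and Quentin — each takes 1/6.

Beatrice 1/6; Edmund 1/6; Harriet 1/3; Quentin 1/6; Victor 1/6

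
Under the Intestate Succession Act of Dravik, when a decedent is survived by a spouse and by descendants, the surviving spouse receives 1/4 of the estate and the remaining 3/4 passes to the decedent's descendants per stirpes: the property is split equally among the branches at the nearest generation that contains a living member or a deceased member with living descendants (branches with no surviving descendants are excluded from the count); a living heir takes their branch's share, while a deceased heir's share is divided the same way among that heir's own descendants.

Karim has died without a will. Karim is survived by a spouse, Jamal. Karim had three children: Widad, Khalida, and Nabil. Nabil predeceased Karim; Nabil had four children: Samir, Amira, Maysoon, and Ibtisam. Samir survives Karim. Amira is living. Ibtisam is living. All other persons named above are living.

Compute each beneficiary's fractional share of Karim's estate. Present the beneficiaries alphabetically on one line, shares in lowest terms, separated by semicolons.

Jamal, as surviving spouse, takes 1/4.
The remaining 3/4 passes to Karim's descendants per stirpes.
The 3/4 is divided into 3 equal shares of 1/4 among Widad, Khalida, Nabil.
Widad is living and takes 1/4.
Khalida is living and takes 1/4.
Nabil predeceased; the 1/4 allotted to Nabil's branch passes to Nabil's issue by representation.
The 1/4 is divided into 4 equal shares of 1/16 among Samir, Amira, Maysoon, Ibtisam.
Samir is living and takes 1/16.
Amira is living and takes 1/16.
Maysoon is living and takes 1/16.
Ibtisam is living and takes 1/16.

Amira 1/16; Ibtisam 1/16; Jamal 1/4; Khalida 1/4; Maysoon 1/16; Samir 1/16; Widad 1/4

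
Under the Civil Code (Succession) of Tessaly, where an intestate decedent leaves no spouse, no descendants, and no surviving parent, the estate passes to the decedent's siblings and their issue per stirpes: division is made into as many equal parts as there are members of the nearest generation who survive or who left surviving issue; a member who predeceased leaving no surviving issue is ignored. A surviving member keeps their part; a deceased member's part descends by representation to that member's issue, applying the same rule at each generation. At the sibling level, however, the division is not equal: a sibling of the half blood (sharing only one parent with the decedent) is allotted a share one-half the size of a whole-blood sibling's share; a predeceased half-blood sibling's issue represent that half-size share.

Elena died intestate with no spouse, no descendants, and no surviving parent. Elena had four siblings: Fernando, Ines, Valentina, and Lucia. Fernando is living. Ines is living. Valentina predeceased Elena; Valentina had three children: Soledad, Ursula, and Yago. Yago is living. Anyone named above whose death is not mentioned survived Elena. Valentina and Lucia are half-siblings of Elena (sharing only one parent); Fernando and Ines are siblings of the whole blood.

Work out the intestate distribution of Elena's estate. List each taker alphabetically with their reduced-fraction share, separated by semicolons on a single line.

Fernando 1/3; Ines 1/3; Lucia 1/6; Soledad 1/18; Ursula 1/18; Yago 1/18

No spouse, descendants, or parent survives, so the estate passes to Elena's siblings per stirpes.
Half-blood siblings count for one-half the weight of whole-blood siblings at the initial division.
Dividing 1 in proportion to weights (total weight 3): Fernando (weight 1) → 1/3; Ines (weight 1) → 1/3; Valentina (weight 1/2) → 1/6; Lucia (weight 1/2) → 1/6.
Fernando is living and takes 1/3.
Ines is living and takes 1/3.
Valentina predeceased; the 1/6 allotted to Valentina's branch passes to Valentina's issue by representation.
The 1/6 is divided into 3 equal shares of 1/18 among Soledad, Ursula, Yago.
Soledad is living and takes 1/18.
Ursula is living and takes 1/18.
Yago is living and takes 1/18.
Lucia is living and takes 1/6.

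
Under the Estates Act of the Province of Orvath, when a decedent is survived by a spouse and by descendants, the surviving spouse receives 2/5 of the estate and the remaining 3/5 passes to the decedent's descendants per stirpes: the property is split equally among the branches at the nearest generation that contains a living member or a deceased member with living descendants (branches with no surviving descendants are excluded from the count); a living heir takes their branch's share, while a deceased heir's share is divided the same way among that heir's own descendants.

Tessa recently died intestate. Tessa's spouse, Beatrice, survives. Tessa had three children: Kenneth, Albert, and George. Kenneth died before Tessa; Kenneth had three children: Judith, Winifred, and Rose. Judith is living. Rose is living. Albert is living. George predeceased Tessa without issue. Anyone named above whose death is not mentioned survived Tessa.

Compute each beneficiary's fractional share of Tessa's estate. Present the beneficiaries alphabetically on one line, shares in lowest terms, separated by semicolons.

Albert 3/10; Beatrice 2/5; Judith 1/10; Rose 1/10; Winifred 1/10

Beatrice, as surviving spouse, takes 2/5.
The remaining 3/5 passes to Tessa's descendants per stirpes.
George left no surviving issue, so that branch lapses and is disregarded.
The 3/5 is divided into 2 equal shares of 3/10 among Kenneth, Albert.
Kenneth predeceased; the 3/10 allotted to Kenneth's branch passes to Kenneth's issue by representation.
The 3/10 is divided into 3 equal shares of 1/10 among Judith, Winifred, Rose.
Judith is living and takes 1/10.
Winifred is living and takes 1/10.
Rose is living and takes 1/10.
Albert is living and takes 3/10.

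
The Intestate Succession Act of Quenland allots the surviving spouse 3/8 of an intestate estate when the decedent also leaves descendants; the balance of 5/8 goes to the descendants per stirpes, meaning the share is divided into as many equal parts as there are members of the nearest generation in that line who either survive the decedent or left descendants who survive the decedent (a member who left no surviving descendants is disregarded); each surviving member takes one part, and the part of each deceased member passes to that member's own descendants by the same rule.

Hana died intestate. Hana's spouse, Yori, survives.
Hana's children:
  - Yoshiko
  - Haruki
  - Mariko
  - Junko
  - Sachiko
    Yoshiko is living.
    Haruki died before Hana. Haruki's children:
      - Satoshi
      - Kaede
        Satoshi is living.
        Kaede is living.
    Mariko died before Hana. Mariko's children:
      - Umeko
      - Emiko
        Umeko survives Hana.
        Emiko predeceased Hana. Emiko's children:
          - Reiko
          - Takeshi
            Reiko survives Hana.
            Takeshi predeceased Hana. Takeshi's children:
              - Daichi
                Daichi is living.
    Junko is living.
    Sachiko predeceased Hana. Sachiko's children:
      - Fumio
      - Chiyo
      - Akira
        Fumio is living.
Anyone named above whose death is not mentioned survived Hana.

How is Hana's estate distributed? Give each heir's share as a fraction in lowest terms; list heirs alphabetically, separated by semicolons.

Yori, as surviving spouse, takes 3/8.
The remaining 5/8 passes to Hana's descendants per stirpes.
The 5/8 is divided into 5 equal shares of 1/8 among Yoshiko, Haruki, Mariko, Junko, Sachiko.
Yoshiko is living and takes 1/8.
Haruki predeceased; the 1/8 allotted to Haruki's branch passes to Haruki's issue by representation.
The 1/8 is divided into 2 equal shares of 1/16 among Satoshi, Kaede.
Satoshi is living and takes 1/16.
Kaede is living and takes 1/16.
Mariko predeceased; the 1/8 allotted to Mariko's branch passes to Mariko's issue by representation.
The 1/8 is divided into 2 equal shares of 1/16 among Umeko, Emiko.
Umeko is living and takes 1/16.
Emiko predeceased; the 1/16 allotted to Emiko's branch passes to Emiko's issue by representation.
The 1/16 is divided into 2 equal shares of 1/32 among Reiko, Takeshi.
Reiko is living and takes 1/32.
Takeshi predeceased; the 1/32 allotted to Takeshi's branch passes to Takeshi's issue by representation.
Daichi is the sole taker at this level and receives the full 1/32.
Junko is living and takes 1/8.
Sachiko predeceased; the 1/8 allotted to Sachiko's branch passes to Sachiko's issue by representation.
The 1/8 is divided into 3 equal shares of 1/24 among Fumio, Chiyo, Akira.
Fumio is living and takes 1/24.
Chiyo is living and takes 1/24.
Akira is living and takes 1/24.

Akira 1/24; Chiyo 1/24; Daichi 1/32; Fumio 1/24; Junko 1/8; Kaede 1/16; Reiko 1/32; Satoshi 1/16; Umeko 1/16; Yori 3/8; Yoshiko 1/8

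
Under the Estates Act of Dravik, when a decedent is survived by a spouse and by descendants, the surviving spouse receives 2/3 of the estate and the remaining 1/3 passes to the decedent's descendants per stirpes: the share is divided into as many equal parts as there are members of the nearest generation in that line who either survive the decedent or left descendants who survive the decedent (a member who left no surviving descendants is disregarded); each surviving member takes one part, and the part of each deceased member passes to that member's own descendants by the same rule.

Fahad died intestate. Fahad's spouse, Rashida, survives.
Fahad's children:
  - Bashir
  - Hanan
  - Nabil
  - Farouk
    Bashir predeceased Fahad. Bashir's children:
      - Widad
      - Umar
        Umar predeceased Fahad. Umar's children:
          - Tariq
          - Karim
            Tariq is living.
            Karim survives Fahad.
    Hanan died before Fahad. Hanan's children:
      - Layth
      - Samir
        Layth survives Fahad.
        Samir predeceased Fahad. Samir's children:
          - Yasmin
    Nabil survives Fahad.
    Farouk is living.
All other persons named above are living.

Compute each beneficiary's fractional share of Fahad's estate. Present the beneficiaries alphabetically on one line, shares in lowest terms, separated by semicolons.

Farouk 1/12; Karim 1/48; Layth 1/24; Nabil 1/12; Rashida 2/3; Tariq 1/48; Widad 1/24; Yasmin 1/24

Rashida, as surviving spouse, takes 2/3.
The remaining 1/3 passes to Fahad's descendants per stirpes.
The 1/3 is divided into 4 equal shares of 1/12 among Bashir, Hanan, Nabil, Farouk.
Bashir predeceased; the 1/12 allotted to Bashir's branch passes to Bashir's issue by representation.
The 1/12 is divided into 2 equal shares of 1/24 among Widad, Umar.
Widad is living and takes 1/24.
Umar predeceased; the 1/24 allotted to Umar's branch passes to Umar's issue by representation.
The 1/24 is divided into 2 equal shares of 1/48 among Tariq, Karim.
Tariq is living and takes 1/48.
Karim is living and takes 1/48.
Hanan predeceased; the 1/12 allotted to Hanan's branch passes to Hanan's issue by representation.
The 1/12 is divided into 2 equal shares of 1/24 among Layth, Samir.
Layth is living and takes 1/24.
Samir predeceased; the 1/24 allotted to Samir's branch passes to Samir's issue by representation.
Yasmin is the sole taker at this level and receives the full 1/24.
Nabil is living and takes 1/12.
Farouk is living and takes 1/12.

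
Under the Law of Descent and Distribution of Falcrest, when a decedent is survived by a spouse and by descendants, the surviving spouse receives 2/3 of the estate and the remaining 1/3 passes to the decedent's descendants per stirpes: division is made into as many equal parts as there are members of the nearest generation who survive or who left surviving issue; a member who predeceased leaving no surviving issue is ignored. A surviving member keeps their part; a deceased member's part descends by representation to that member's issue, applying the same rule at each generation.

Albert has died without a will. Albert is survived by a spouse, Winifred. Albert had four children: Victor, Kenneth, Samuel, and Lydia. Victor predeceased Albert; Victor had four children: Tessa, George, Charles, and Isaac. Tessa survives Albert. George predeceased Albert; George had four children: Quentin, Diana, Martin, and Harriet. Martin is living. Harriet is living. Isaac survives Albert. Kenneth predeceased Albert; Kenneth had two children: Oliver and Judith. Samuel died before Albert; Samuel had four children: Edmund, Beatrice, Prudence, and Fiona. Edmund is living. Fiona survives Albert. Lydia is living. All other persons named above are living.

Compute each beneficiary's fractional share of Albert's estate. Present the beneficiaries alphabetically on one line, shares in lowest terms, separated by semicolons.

Beatrice 1/48; Charles 1/48; Diana 1/192; Edmund 1/48; Fiona 1/48; Harriet 1/192; Isaac 1/48; Judith 1/24; Lydia 1/12; Martin 1/192; Oliver 1/24; Prudence 1/48; Quentin 1/192; Tessa 1/48; Winifred 2/3

Winifred, as surviving spouse, takes 2/3.
The remaining 1/3 passes to Albert's descendants per stirpes.
The 1/3 is divided into 4 equal shares of 1/12 among Victor, Kenneth, Samuel, Lydia.
Victor predeceased; the 1/12 allotted to Victor's branch passes to Victor's issue by representation.
The 1/12 is divided into 4 equal shares of 1/48 among Tessa, George, Charles, Isaac.
Tessa is living and takes 1/48.
George predeceased; the 1/48 allotted to George's branch passes to George's issue by representation.
The 1/48 is divided into 4 equal shares of 1/192 among Quentin, Diana, Martin, Harriet.
Quentin is living and takes 1/192.
Diana is living and takes 1/192.
Martin is living and takes 1/192.
Harriet is living and takes 1/192.
Charles is living and takes 1/48.
Isaac is living and takes 1/48.
Kenneth predeceased; the 1/12 allotted to Kenneth's branch passes to Kenneth's issue by representation.
The 1/12 is divided into 2 equal shares of 1/24 among Oliver, Judith.
Oliver is living and takes 1/24.
Judith is living and takes 1/24.
Samuel predeceased; the 1/12 allotted to Samuel's branch passes to Samuel's issue by representation.
The 1/12 is divided into 4 equal shares of 1/48 among Edmund, Beatrice, Prudence, Fiona.
Edmund is living and takes 1/48.
Beatrice is living and takes 1/48.
Prudence is living and takes 1/48.
Fiona is living and takes 1/48.
Lydia is living and takes 1/12.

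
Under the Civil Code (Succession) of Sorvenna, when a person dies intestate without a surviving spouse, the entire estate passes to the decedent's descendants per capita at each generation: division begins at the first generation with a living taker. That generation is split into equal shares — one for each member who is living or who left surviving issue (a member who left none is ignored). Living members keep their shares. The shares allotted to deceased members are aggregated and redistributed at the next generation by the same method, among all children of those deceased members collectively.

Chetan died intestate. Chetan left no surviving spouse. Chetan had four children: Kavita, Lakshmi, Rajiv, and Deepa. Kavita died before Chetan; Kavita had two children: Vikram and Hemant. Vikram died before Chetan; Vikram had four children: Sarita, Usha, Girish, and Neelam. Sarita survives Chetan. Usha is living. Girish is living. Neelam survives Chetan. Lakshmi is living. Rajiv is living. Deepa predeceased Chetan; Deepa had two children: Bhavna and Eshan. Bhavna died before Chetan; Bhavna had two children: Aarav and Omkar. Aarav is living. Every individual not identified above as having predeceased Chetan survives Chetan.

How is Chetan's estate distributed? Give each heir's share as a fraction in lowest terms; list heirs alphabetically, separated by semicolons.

There is no surviving spouse, so the entire estate passes to Chetan's descendants per capita at each generation.
At generation 1 (Kavita, Lakshmi, Rajiv, Deepa) there are 4 shares of (1)/4 = 1/4 each.
Living: Lakshmi and Rajiv — each takes 1/4.
Deceased: Kavita and Deepa. Their combined 1/2 is pooled and carried to generation 2.
At generation 2 (Vikram, Hemant, Bhavna, Eshan) there are 4 shares of (1/2)/4 = 1/8 each.
Living: Hemant and Eshan — each takes 1/8.
Deceased: Vikram and Bhavna. Their combined 1/4 is pooled and carried to generation 3.
At generation 3 (Sarita, Usha, Girish, Neelam, Aarav, Omkar) there are 6 shares of (1/4)/6 = 1/24 each.
Living: Sarita, Usha, Girish, Neelam, Aarav, and Omkar — each takes 1/24.

Aarav 1/24; Eshan 1/8; Girish 1/24; Hemant 1/8; Lakshmi 1/4; Neelam 1/24; Omkar 1/24; Rajiv 1/4; Sarita 1/24; Usha 1/24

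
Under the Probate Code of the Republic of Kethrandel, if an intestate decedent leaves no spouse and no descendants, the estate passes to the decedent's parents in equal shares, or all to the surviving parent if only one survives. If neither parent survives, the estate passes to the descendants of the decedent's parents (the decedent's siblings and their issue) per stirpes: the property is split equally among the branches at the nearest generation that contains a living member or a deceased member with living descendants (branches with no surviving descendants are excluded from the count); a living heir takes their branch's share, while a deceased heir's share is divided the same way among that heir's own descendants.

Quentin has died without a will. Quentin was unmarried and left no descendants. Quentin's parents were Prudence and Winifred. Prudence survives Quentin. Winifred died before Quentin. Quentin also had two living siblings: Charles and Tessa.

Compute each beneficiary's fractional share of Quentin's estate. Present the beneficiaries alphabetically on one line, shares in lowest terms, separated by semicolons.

Prudence 1

Only one parent, Prudence, survives, so Prudence takes the entire estate. The siblings take nothing because a surviving parent has priority.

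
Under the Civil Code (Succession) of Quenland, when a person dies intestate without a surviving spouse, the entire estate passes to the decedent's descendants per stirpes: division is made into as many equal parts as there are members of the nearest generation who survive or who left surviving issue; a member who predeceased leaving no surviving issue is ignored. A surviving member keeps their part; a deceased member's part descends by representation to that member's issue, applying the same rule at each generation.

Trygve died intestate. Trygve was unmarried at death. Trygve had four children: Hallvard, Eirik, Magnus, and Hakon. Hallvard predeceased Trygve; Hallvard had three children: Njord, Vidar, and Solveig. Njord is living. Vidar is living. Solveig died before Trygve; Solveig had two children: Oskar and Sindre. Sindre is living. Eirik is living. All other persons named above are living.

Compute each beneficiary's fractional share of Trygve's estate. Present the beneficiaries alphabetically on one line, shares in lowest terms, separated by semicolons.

There is no surviving spouse, so the entire estate passes to Trygve's descendants per stirpes.
The estate is divided into 4 equal shares of 1/4 among Hallvard, Eirik, Magnus, Hakon.
Hallvard predeceased; the 1/4 allotted to Hallvard's branch passes to Hallvard's issue by representation.
The 1/4 is divided into 3 equal shares of 1/12 among Njord, Vidar, Solveig.
Njord is living and takes 1/12.
Vidar is living and takes 1/12.
Solveig predeceased; the 1/12 allotted to Solveig's branch passes to Solveig's issue by representation.
The 1/12 is divided into 2 equal shares of 1/24 among Oskar, Sindre.
Oskar is living and takes 1/24.
Sindre is living and takes 1/24.
Eirik is living and takes 1/4.
Magnus is living and takes 1/4.
Hakon is living and takes 1/4.

Eirik 1/4; Hakon 1/4; Magnus 1/4; Njord 1/12; Oskar 1/24; Sindre 1/24; Vidar 1/12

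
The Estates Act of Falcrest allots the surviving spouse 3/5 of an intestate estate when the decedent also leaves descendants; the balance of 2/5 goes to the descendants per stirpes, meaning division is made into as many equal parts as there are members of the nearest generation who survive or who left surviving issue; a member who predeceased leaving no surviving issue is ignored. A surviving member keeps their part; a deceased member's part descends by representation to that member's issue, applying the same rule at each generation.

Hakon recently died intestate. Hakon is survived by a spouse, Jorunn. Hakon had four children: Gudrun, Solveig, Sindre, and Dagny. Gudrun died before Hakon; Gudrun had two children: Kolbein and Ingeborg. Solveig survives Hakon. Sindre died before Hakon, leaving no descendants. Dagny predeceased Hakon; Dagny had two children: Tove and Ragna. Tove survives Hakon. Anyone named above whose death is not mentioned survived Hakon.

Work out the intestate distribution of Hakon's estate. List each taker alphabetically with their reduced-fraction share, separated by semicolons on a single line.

Jorunn, as surviving spouse, takes 3/5.
The remaining 2/5 passes to Hakon's descendants per stirpes.
Sindre left no surviving issue, so that branch lapses and is disregarded.
The 2/5 is divided into 3 equal shares of 2/15 among Gudrun, Solveig, Dagny.
Gudrun predeceased; the 2/15 allotted to Gudrun's branch passes to Gudrun's issue by representation.
The 2/15 is divided into 2 equal shares of 1/15 among Kolbein, Ingeborg.
Kolbein is living and takes 1/15.
Ingeborg is living and takes 1/15.
Solveig is living and takes 2/15.
Dagny predeceased; the 2/15 allotted to Dagny's branch passes to Dagny's issue by representation.
The 2/15 is divided into 2 equal shares of 1/15 among Tove, Ragna.
Tove is living and takes 1/15.
Ragna is living and takes 1/15.

Ingeborg 1/15; Jorunn 3/5; Kolbein 1/15; Ragna 1/15; Solveig 2/15; Tove 1/15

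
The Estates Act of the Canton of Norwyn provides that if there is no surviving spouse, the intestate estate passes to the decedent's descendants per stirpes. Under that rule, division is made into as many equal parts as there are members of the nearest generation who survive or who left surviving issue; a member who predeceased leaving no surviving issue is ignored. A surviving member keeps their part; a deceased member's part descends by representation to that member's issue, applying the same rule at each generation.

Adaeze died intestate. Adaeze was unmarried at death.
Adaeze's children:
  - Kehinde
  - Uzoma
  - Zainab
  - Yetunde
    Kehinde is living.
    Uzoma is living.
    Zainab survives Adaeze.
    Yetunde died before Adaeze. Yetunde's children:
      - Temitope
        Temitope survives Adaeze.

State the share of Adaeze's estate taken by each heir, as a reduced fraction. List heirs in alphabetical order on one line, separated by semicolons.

There is no surviving spouse, so the entire estate passes to Adaeze's descendants per stirpes.
The estate is divided into 4 equal shares of 1/4 among Kehinde, Uzoma, Zainab, Yetunde.
Kehinde is living and takes 1/4.
Uzoma is living and takes 1/4.
Zainab is living and takes 1/4.
Yetunde predeceased; the 1/4 allotted to Yetunde's branch passes to Yetunde's issue by representation.
Temitope is the sole taker at this level and receives the full 1/4.

Kehinde 1/4; Temitope 1/4; Uzoma 1/4; Zainab 1/4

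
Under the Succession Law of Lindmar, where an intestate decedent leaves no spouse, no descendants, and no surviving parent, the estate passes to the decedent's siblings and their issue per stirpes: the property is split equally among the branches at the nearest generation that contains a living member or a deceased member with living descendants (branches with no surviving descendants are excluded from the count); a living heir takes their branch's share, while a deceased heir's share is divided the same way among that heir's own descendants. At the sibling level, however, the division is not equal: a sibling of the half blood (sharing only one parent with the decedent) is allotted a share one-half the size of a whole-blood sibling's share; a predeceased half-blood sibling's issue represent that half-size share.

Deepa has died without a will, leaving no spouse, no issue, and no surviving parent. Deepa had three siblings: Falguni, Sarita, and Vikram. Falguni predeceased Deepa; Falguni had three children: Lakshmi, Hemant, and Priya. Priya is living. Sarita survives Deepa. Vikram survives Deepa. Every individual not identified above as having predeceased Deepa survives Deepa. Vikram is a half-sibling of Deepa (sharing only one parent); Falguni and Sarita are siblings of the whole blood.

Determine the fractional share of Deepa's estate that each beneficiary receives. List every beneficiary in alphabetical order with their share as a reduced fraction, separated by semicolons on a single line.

No spouse, descendants, or parent survives, so the estate passes to Deepa's siblings per stirpes.
Half-blood siblings count for one-half the weight of whole-blood siblings at the initial division.
Dividing 1 in proportion to weights (total weight 5/2): Falguni (weight 1) → 2/5; Sarita (weight 1) → 2/5; Vikram (weight 1/2) → 1/5.
Falguni predeceased; the 2/5 allotted to Falguni's branch passes to Falguni's issue by representation.
The 2/5 is divided into 3 equal shares of 2/15 among Lakshmi, Hemant, Priya.
Lakshmi is living and takes 2/15.
Hemant is living and takes 2/15.
Priya is living and takes 2/15.
Sarita is living and takes 2/5.
Vikram is living and takes 1/5.

Hemant 2/15; Lakshmi 2/15; Priya 2/15; Sarita 2/5; Vikram 1/5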